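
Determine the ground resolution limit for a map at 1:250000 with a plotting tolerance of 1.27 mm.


ground = 1.27 mm * 250000 / 1000 = 317.5 m

317.5 m


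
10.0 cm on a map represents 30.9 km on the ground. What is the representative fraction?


ground = 30.9 km = 3090000 cm; RF denominator = ground / map = 3090000 / 10.0 = 309000; RF = 1:309000

1:309000


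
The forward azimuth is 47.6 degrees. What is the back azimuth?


back azimuth = (47.6 + 180) mod 360 = 227.6 degrees

227.6 degrees


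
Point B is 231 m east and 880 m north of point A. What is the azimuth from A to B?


az = atan2(231, 880) = 14.7 deg
adjusted to 0-360: 14.7 degrees

14.7 degrees


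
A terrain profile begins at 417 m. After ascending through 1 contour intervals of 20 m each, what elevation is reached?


elevation = 417 + 1 * 20 = 437 m

437 m


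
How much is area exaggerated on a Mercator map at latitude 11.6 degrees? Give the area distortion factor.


area_distortion = 1/cos^2(11.6) = 1.042

1.042


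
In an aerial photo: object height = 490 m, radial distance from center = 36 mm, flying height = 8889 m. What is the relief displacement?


d = h * r / H = 490 * 36 / 8889 = 1.98 mm

1.98 mm


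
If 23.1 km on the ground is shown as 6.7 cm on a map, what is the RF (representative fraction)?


ground = 23.1 km = 2310000 cm; RF denominator = ground / map = 2310000 / 6.7 ≈ 344776; RF = 1:344776

1:344776


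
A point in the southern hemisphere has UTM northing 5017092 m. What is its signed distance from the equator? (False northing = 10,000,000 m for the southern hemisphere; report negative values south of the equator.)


For southern: actual = 5017092 - 10000000 = -4982908 m

-4982908 m


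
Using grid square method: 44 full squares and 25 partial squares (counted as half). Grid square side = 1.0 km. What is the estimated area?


effective squares = 44 + 25 * 0.5 = 56.5
area = 56.5 * 1.0 = 56.5 km^2

56.5 km^2


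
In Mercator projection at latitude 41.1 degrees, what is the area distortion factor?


area_distortion = 1/cos^2(41.1) = 1.761

1.761


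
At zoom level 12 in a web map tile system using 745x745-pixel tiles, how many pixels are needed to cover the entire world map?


tiles per axis = 2^12 = 4096
total tiles = 4096^2 = 16777216
pixels per axis = 4096 * 745 = 3051520
total pixels = 3051520^2 = 9311774310400

9311774310400 pixels


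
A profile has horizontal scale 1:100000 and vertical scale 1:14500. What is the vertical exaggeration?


VE = horizontal_scale / vertical_scale = 100000 / 14500 ≈ 6.9

6.9x


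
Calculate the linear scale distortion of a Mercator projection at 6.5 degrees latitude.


SF = 1 / cos(6.5) = 1 / 0.993572 = 1.006

1.006


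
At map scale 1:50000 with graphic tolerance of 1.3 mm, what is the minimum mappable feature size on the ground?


ground = 1.3 mm * 50000 / 1000 = 65.0 m

65.0 m


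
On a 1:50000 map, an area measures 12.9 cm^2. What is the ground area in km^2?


ground_area = 12.9 * (50000/100)^2 = 3225000.0 m^2 = 3.225 km^2

3.225 km^2


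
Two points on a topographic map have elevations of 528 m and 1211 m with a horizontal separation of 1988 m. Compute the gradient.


gradient = (1211 - 528) / 1988 = 683 / 1988 = 0.3436

0.3436


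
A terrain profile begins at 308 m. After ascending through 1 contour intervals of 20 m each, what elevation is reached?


elevation = 308 + 1 * 20 = 328 m

328 m


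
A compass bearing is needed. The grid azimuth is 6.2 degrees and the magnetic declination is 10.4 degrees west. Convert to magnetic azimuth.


magnetic azimuth = grid azimuth - declination (east +ve)
mag_az = 6.2 - -10.4 = 16.6 degrees

16.6 degrees


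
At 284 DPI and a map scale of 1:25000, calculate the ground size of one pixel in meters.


pixel_cm = 2.54 / 284 ≈ 0.008944 cm
ground = pixel_cm * 25000 / 100 = 2.54 * 25000 / (284 * 100) = 63500 / 28400 ≈ 2.24 m

2.24 m


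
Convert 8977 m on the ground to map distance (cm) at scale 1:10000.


map_cm = 8977 * 100 / 10000 = 89.77 cm

89.77 cm


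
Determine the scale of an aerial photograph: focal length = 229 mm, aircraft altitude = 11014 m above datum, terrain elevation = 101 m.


scale = f / (H - h) = 229 mm / 10913 m = 229 / 10913000 = 1:47655

1:47655


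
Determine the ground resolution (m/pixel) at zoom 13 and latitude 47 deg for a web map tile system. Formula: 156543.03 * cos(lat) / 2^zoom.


res = 156543.03 * cos(47) / 2^13 = 156543.03 * 0.68199836 / 8192 = 13.03 m/pixel

13.03 m/pixel


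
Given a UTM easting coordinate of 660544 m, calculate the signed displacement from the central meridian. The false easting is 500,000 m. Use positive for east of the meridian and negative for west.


displacement = 660544 - 500000 = 160544 m

160544 m


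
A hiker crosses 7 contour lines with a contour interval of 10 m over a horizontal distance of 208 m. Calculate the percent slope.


elevation change = 7 * 10 = 70 m
slope = 70 / 208 * 100 = 33.7%

33.7%


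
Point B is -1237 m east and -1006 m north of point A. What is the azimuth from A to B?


az = atan2(-1237, -1006) = -129.1 deg
adjusted to 0-360: 230.9 degrees

230.9 degrees


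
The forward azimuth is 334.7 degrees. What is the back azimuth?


back azimuth = (334.7 + 180) mod 360 = 154.7 degrees

154.7 degrees


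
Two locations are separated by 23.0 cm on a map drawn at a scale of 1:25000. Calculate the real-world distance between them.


ground = 23.0 cm * 25000 / 100 = 5750.0 m = 5.75 km

5.75 km


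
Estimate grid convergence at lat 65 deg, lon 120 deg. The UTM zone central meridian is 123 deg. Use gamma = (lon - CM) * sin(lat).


gamma = (120 - 123) * sin(65) = -3 * 0.906308 = -2.719 degrees

-2.719 degrees


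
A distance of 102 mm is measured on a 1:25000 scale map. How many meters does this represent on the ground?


ground = 102 mm * 25000 / 1000 = 2550.0 m

2550.0 m


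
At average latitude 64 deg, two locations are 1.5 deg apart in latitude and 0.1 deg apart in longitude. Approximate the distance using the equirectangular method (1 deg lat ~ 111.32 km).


dlat_km = 1.5 * 111.32 = 166.98
dlon_km = 0.1 * 111.32 * cos(64) ≈ 4.88
dist = sqrt(166.98^2 + 4.88^2) ≈ 167.1 km

167.1 km


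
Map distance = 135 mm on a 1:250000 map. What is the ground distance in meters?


ground = 135 mm * 250000 / 1000 = 33750.0 m

33750.0 m


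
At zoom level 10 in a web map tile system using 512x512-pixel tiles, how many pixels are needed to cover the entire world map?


tiles per axis = 2^10 = 1024
total tiles = 1024^2 = 1048576
pixels per axis = 1024 * 512 = 524288
total pixels = 524288^2 = 274877906944

274877906944 pixels


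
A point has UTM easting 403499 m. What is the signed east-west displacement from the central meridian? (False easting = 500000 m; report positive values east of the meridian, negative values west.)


displacement = 403499 - 500000 = -96501 m

-96501 m


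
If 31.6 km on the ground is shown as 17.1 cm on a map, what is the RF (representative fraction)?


ground = 31.6 km = 3160000 cm; RF denominator = ground / map = 3160000 / 17.1 ≈ 184795; RF = 1:184795

1:184795


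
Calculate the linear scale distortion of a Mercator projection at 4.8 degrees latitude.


SF = 1 / cos(4.8) = 1 / 0.996493 = 1.004

1.004


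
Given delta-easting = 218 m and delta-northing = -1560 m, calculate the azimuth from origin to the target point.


az = atan2(218, -1560) = 172.0 deg
adjusted to 0-360: 172.0 degrees

172.0 degrees


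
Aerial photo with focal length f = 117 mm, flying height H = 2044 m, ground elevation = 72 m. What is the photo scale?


scale = f / (H - h) = 117 mm / 1972 m = 117 / 1972000 = 1:16855

1:16855


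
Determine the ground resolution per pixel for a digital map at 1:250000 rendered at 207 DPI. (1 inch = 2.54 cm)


pixel_cm = 2.54 / 207 ≈ 0.012271 cm
ground = pixel_cm * 250000 / 100 = 2.54 * 250000 / (207 * 100) = 635000 / 20700 ≈ 30.68 m

30.68 m


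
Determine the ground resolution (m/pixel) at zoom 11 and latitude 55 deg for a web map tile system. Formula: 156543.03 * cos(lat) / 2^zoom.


res = 156543.03 * cos(55) / 2^11 = 156543.03 * 0.57357644 / 2048 = 43.84 m/pixel

43.84 m/pixel


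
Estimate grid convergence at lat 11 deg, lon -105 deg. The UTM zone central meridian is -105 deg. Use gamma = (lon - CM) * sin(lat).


gamma = (-105 - -105) * sin(11) = 0 * 0.190809 = 0.0 degrees

0.0 degrees


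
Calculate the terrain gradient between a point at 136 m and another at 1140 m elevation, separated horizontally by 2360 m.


gradient = (1140 - 136) / 2360 = 1004 / 2360 = 0.4254

0.4254


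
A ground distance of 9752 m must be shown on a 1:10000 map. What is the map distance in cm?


map_cm = 9752 * 100 / 10000 = 97.52 cm

97.52 cm


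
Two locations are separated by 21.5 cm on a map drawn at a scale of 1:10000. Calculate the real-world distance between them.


ground = 21.5 cm * 10000 / 100 = 2150.0 m = 2.15 km

2.15 km


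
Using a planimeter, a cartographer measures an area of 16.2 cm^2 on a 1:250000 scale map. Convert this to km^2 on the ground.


ground_area = 16.2 * (250000/100)^2 = 101250000.0 m^2 = 101.25 km^2

101.25 km^2


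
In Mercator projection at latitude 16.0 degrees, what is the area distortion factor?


area_distortion = 1/cos^2(16.0) = 1.082

1.082


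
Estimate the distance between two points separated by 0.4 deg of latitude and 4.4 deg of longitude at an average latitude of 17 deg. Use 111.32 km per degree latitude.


dlat_km = 0.4 * 111.32 = 44.528
dlon_km = 4.4 * 111.32 * cos(17) ≈ 468.406
dist = sqrt(44.528^2 + 468.406^2) ≈ 470.5 km

470.5 km


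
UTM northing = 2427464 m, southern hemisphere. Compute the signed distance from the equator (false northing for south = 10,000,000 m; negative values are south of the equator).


For southern: actual = 2427464 - 10000000 = -7572536 m

-7572536 m


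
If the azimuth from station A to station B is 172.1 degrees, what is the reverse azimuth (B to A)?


back azimuth = (172.1 + 180) mod 360 = 352.1 degrees

352.1 degrees


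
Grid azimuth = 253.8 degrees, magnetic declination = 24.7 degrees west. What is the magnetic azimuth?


magnetic azimuth = grid azimuth - declination (east +ve)
mag_az = 253.8 - -24.7 = 278.5 degrees

278.5 degrees


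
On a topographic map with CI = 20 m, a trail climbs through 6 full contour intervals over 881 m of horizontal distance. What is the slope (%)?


elevation change = 6 * 20 = 120 m
slope = 120 / 881 * 100 = 13.6%

13.6%


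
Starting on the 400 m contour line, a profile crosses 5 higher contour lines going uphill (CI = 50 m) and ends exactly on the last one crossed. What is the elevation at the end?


elevation = 400 + 5 * 50 = 650 m

650 m


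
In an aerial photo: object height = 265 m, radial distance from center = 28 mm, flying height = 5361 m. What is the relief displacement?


d = h * r / H = 265 * 28 / 5361 = 1.38 mm

1.38 mm


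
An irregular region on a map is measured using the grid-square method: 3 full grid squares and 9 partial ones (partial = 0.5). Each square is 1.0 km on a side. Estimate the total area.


effective squares = 3 + 9 * 0.5 = 7.5
area = 7.5 * 1.0 = 7.5 km^2

7.5 km^2


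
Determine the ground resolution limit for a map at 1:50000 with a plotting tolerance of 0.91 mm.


ground = 0.91 mm * 50000 / 1000 = 45.5 m

45.5 m


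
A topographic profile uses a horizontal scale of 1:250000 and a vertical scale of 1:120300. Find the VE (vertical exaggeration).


VE = horizontal_scale / vertical_scale = 250000 / 120300 ≈ 2.1

2.1x


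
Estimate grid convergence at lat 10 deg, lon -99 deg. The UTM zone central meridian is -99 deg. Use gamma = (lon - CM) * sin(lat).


gamma = (-99 - -99) * sin(10) = 0 * 0.173648 = 0.0 degrees

0.0 degrees


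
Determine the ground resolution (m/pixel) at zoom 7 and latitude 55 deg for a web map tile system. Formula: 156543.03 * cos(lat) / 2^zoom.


res = 156543.03 * cos(55) / 2^7 = 156543.03 * 0.57357644 / 128 = 701.48 m/pixel

701.48 m/pixel


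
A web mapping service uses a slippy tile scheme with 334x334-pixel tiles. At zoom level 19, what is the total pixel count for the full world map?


tiles per axis = 2^19 = 524288
total tiles = 524288^2 = 274877906944
pixels per axis = 524288 * 334 = 175112192
total pixels = 175112192^2 = 30664279787044864

30664279787044864 pixels


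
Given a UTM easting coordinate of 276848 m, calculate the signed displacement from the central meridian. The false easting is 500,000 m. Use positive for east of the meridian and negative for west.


displacement = 276848 - 500000 = -223152 m

-223152 m


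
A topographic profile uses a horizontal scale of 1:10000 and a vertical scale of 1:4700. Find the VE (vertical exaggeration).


VE = horizontal_scale / vertical_scale = 10000 / 4700 ≈ 2.1

2.1x


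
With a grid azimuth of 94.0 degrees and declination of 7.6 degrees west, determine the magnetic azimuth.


magnetic azimuth = grid azimuth - declination (east +ve)
mag_az = 94.0 - -7.6 = 101.6 degrees

101.6 degrees


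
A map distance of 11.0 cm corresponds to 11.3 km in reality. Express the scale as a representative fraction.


ground = 11.3 km = 1130000 cm; RF denominator = ground / map = 1130000 / 11.0 ≈ 102727; RF = 1:102727

1:102727


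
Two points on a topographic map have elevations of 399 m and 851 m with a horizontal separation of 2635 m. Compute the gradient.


gradient = (851 - 399) / 2635 = 452 / 2635 = 0.1715

0.1715


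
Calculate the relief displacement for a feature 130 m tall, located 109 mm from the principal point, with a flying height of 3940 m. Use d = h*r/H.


d = h * r / H = 130 * 109 / 3940 = 3.6 mm

3.6 mm


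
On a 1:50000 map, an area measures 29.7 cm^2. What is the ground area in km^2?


ground_area = 29.7 * (50000/100)^2 = 7425000.0 m^2 = 7.425 km^2

7.425 km^2


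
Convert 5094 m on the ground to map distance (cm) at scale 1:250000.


map_cm = 5094 * 100 / 250000 = 2.0376 cm ≈ 2.04 cm

2.04 cm


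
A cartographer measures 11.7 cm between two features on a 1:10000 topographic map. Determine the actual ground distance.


ground = 11.7 cm * 10000 / 100 = 1170.0 m = 1.17 km

1.17 km


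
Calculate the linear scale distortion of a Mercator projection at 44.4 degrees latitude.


SF = 1 / cos(44.4) = 1 / 0.714473 = 1.4

1.4


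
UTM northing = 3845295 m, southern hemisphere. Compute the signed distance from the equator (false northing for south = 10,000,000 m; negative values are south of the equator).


For southern: actual = 3845295 - 10000000 = -6154705 m

-6154705 m


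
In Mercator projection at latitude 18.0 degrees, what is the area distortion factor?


area_distortion = 1/cos^2(18.0) = 1.106

1.106


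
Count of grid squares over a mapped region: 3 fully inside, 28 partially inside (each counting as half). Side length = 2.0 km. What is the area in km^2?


effective squares = 3 + 28 * 0.5 = 17.0
area = 17.0 * 4.0 = 68.0 km^2

68.0 km^2


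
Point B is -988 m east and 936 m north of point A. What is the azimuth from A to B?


az = atan2(-988, 936) = -46.5 deg
adjusted to 0-360: 313.5 degrees

313.5 degrees


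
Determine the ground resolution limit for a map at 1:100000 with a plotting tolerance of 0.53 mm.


ground = 0.53 mm * 100000 / 1000 = 53.0 m

53.0 m


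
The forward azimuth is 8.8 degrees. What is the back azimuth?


back azimuth = (8.8 + 180) mod 360 = 188.8 degrees

188.8 degrees


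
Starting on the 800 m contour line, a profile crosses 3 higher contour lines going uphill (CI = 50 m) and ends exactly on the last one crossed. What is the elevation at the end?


elevation = 800 + 3 * 50 = 950 m

950 m


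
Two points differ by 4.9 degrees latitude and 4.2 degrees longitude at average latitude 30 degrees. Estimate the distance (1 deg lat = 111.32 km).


dlat_km = 4.9 * 111.32 = 545.468
dlon_km = 4.2 * 111.32 * cos(30) ≈ 404.905
dist = sqrt(545.468^2 + 404.905^2) ≈ 679.3 km

679.3 km


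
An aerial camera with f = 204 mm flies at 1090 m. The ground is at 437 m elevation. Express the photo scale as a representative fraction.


scale = f / (H - h) = 204 mm / 653 m = 204 / 653000 = 1:3201

1:3201


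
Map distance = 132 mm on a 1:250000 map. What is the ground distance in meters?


ground = 132 mm * 250000 / 1000 = 33000.0 m

33000.0 m


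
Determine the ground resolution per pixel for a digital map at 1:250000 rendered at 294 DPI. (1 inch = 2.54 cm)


pixel_cm = 2.54 / 294 ≈ 0.008639 cm
ground = pixel_cm * 250000 / 100 = 2.54 * 250000 / (294 * 100) = 635000 / 29400 ≈ 21.6 m

21.6 m


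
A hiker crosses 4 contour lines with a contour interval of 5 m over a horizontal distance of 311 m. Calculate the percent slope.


elevation change = 4 * 5 = 20 m
slope = 20 / 311 * 100 = 6.4%

6.4%


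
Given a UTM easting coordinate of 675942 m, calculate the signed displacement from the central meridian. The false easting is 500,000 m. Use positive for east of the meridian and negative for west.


displacement = 675942 - 500000 = 175942 m

175942 m


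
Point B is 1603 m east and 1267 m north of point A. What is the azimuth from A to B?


az = atan2(1603, 1267) = 51.7 deg
adjusted to 0-360: 51.7 degrees

51.7 degrees


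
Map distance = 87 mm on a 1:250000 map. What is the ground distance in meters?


ground = 87 mm * 250000 / 1000 = 21750.0 m

21750.0 m


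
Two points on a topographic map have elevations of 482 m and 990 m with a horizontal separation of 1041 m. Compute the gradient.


gradient = (990 - 482) / 1041 = 508 / 1041 = 0.488

0.488


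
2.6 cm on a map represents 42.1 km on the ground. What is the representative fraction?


ground = 42.1 km = 4210000 cm; RF denominator = ground / map = 4210000 / 2.6 ≈ 1619231; RF = 1:1619231

1:1619231


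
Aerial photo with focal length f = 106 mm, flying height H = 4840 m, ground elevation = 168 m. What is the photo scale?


scale = f / (H - h) = 106 mm / 4672 m = 106 / 4672000 = 1:44075

1:44075


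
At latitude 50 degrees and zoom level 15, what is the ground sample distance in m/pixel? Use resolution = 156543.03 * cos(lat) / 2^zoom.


res = 156543.03 * cos(50) / 2^15 = 156543.03 * 0.64278761 / 32768 = 3.07 m/pixel

3.07 m/pixel


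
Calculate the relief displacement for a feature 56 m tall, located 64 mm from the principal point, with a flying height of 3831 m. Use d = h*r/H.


d = h * r / H = 56 * 64 / 3831 = 0.94 mm

0.94 mm


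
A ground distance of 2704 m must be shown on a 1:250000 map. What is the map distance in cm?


map_cm = 2704 * 100 / 250000 = 1.0816 cm ≈ 1.08 cm

1.08 cm


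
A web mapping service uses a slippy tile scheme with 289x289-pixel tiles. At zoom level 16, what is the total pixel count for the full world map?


tiles per axis = 2^16 = 65536
total tiles = 65536^2 = 4294967296
pixels per axis = 65536 * 289 = 18939904
total pixels = 18939904^2 = 358719963529216

358719963529216 pixels


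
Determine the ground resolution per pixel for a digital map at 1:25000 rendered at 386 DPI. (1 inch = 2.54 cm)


pixel_cm = 2.54 / 386 ≈ 0.00658 cm
ground = pixel_cm * 25000 / 100 = 2.54 * 25000 / (386 * 100) = 63500 / 38600 ≈ 1.65 m

1.65 m


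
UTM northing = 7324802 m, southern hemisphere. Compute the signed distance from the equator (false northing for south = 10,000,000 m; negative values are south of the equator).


For southern: actual = 7324802 - 10000000 = -2675198 m

-2675198 m


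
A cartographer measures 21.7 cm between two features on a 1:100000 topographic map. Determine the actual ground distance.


ground = 21.7 cm * 100000 / 100 = 21700.0 m = 21.7 km

21.7 km


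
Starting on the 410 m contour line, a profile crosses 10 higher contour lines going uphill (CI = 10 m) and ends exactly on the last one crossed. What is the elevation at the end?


elevation = 410 + 10 * 10 = 510 m

510 m


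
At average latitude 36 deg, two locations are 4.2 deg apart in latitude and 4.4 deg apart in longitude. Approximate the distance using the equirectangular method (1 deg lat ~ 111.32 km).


dlat_km = 4.2 * 111.32 = 467.544
dlon_km = 4.4 * 111.32 * cos(36) ≈ 396.263
dist = sqrt(467.544^2 + 396.263^2) ≈ 612.9 km

612.9 km


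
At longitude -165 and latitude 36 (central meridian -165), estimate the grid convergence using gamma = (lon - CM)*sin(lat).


gamma = (-165 - -165) * sin(36) = 0 * 0.587785 = 0.0 degrees

0.0 degrees


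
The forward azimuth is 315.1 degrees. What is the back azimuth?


back azimuth = (315.1 + 180) mod 360 = 135.1 degrees

135.1 degrees


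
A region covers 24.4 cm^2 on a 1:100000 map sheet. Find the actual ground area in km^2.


ground_area = 24.4 * (100000/100)^2 = 24400000.0 m^2 = 24.4 km^2

24.4 km^2


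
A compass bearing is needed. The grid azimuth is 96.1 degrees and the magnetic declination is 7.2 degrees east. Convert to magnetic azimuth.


magnetic azimuth = grid azimuth - declination (east +ve)
mag_az = 96.1 - 7.2 = 88.9 degrees

88.9 degrees


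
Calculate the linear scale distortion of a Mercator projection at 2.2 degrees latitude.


SF = 1 / cos(2.2) = 1 / 0.999263 = 1.001

1.001


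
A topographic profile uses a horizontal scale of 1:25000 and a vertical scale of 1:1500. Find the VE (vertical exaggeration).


VE = horizontal_scale / vertical_scale = 25000 / 1500 ≈ 16.7

16.7x


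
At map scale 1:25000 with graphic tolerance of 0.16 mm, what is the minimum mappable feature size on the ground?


ground = 0.16 mm * 25000 / 1000 = 4.0 m

4.0 m


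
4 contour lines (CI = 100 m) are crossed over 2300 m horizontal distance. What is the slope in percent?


elevation change = 4 * 100 = 400 m
slope = 400 / 2300 * 100 = 17.4%

17.4%


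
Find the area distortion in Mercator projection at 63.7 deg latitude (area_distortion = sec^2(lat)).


area_distortion = 1/cos^2(63.7) = 5.094

5.094


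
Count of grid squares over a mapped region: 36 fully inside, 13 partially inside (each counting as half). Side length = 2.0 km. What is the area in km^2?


effective squares = 36 + 13 * 0.5 = 42.5
area = 42.5 * 4.0 = 170.0 km^2

170.0 km^2


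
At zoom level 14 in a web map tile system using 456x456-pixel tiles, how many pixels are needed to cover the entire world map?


tiles per axis = 2^14 = 16384
total tiles = 16384^2 = 268435456
pixels per axis = 16384 * 456 = 7471104
total pixels = 7471104^2 = 55817394978816

55817394978816 pixels


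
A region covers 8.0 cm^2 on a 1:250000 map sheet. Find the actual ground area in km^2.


ground_area = 8.0 * (250000/100)^2 = 50000000.0 m^2 = 50.0 km^2

50.0 km^2


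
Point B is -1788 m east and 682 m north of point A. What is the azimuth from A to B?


az = atan2(-1788, 682) = -69.1 deg
adjusted to 0-360: 290.9 degrees

290.9 degrees


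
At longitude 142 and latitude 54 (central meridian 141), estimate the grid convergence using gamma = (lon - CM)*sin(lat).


gamma = (142 - 141) * sin(54) = 1 * 0.809017 = 0.809 degrees

0.809 degrees


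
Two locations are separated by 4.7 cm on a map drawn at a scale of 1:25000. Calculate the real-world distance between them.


ground = 4.7 cm * 25000 / 100 = 1175.0 m = 1.175 km

1.175 km


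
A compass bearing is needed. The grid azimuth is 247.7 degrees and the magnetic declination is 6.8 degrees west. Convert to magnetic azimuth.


magnetic azimuth = grid azimuth - declination (east +ve)
mag_az = 247.7 - -6.8 = 254.5 degrees

254.5 degrees


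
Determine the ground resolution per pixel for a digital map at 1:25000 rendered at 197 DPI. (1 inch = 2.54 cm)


pixel_cm = 2.54 / 197 ≈ 0.012893 cm
ground = pixel_cm * 25000 / 100 = 2.54 * 25000 / (197 * 100) = 63500 / 19700 ≈ 3.22 m

3.22 m


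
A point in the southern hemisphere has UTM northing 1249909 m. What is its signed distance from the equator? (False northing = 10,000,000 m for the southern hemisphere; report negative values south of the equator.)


For southern: actual = 1249909 - 10000000 = -8750091 m

-8750091 m


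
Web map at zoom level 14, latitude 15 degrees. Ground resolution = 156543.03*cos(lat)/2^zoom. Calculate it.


res = 156543.03 * cos(15) / 2^14 = 156543.03 * 0.96592583 / 16384 = 9.23 m/pixel

9.23 m/pixel


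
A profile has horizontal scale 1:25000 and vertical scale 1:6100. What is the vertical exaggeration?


VE = horizontal_scale / vertical_scale = 25000 / 6100 ≈ 4.1

4.1x


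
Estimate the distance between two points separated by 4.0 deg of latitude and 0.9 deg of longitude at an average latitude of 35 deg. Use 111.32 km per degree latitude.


dlat_km = 4.0 * 111.32 = 445.28
dlon_km = 0.9 * 111.32 * cos(35) ≈ 82.069
dist = sqrt(445.28^2 + 82.069^2) ≈ 452.8 km

452.8 km


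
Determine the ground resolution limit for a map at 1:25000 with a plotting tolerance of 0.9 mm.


ground = 0.9 mm * 25000 / 1000 = 22.5 m

22.5 m


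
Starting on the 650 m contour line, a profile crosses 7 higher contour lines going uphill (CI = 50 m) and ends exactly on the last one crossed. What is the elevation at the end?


elevation = 650 + 7 * 50 = 1000 m

1000 m


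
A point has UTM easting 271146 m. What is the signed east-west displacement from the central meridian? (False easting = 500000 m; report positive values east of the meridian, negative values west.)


displacement = 271146 - 500000 = -228854 m

-228854 m


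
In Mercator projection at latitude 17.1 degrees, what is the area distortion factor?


area_distortion = 1/cos^2(17.1) = 1.095

1.095


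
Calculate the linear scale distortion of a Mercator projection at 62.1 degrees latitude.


SF = 1 / cos(62.1) = 1 / 0.46793 = 2.137

2.137


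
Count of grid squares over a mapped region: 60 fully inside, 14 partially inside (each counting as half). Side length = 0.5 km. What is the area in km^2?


effective squares = 60 + 14 * 0.5 = 67.0
area = 67.0 * 0.25 = 16.75 km^2

16.75 km^2


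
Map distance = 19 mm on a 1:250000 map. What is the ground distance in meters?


ground = 19 mm * 250000 / 1000 = 4750.0 m

4750.0 m


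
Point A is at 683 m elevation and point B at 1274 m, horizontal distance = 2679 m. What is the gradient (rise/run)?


gradient = (1274 - 683) / 2679 = 591 / 2679 = 0.2206

0.2206


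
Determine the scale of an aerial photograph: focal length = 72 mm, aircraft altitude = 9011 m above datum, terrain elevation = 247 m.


scale = f / (H - h) = 72 mm / 8764 m = 72 / 8764000 = 1:121722

1:121722


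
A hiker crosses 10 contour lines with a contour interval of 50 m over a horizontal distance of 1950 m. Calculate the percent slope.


elevation change = 10 * 50 = 500 m
slope = 500 / 1950 * 100 = 25.6%

25.6%


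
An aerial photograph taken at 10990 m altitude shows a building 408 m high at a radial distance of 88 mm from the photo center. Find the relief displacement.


d = h * r / H = 408 * 88 / 10990 = 3.27 mm

3.27 mm


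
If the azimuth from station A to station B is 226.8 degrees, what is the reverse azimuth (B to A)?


back azimuth = (226.8 + 180) mod 360 = 46.8 degrees

46.8 degrees


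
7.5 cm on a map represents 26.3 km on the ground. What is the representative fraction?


ground = 26.3 km = 2630000 cm; RF denominator = ground / map = 2630000 / 7.5 ≈ 350667; RF = 1:350667

1:350667


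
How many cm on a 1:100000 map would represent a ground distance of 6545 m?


map_cm = 6545 * 100 / 100000 = 6.545 cm ≈ 6.55 cm

6.55 cm


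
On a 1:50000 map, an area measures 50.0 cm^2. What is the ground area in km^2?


ground_area = 50.0 * (50000/100)^2 = 12500000.0 m^2 = 12.5 km^2

12.5 km^2


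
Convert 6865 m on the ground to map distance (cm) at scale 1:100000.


map_cm = 6865 * 100 / 100000 = 6.865 cm ≈ 6.87 cm

6.87 cm


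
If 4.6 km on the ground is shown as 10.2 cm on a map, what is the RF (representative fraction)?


ground = 4.6 km = 460000 cm; RF denominator = ground / map = 460000 / 10.2 ≈ 45098; RF = 1:45098

1:45098


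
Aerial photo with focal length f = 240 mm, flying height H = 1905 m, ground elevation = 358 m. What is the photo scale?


scale = f / (H - h) = 240 mm / 1547 m = 240 / 1547000 = 1:6446

1:6446


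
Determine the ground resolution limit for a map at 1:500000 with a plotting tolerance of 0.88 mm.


ground = 0.88 mm * 500000 / 1000 = 440.0 m

440.0 m


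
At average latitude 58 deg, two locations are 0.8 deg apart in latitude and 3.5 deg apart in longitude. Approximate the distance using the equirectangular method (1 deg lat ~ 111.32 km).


dlat_km = 0.8 * 111.32 = 89.056
dlon_km = 3.5 * 111.32 * cos(58) ≈ 206.467
dist = sqrt(89.056^2 + 206.467^2) ≈ 224.9 km

224.9 km


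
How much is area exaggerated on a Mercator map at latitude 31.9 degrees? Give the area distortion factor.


area_distortion = 1/cos^2(31.9) = 1.387

1.387


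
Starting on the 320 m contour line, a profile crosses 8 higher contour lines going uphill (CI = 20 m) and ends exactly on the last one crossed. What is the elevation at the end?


elevation = 320 + 8 * 20 = 480 m

480 m


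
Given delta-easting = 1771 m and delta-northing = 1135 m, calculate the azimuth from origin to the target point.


az = atan2(1771, 1135) = 57.3 deg
adjusted to 0-360: 57.3 degrees

57.3 degrees


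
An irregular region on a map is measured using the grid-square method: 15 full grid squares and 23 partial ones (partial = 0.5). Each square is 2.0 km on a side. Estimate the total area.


effective squares = 15 + 23 * 0.5 = 26.5
area = 26.5 * 4.0 = 106.0 km^2

106.0 km^2


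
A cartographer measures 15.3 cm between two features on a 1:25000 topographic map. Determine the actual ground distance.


ground = 15.3 cm * 25000 / 100 = 3825.0 m = 3.825 km

3.825 km


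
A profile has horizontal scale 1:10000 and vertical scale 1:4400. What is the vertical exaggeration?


VE = horizontal_scale / vertical_scale = 10000 / 4400 ≈ 2.3

2.3x


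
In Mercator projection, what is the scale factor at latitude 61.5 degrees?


SF = 1 / cos(61.5) = 1 / 0.477159 = 2.096

2.096


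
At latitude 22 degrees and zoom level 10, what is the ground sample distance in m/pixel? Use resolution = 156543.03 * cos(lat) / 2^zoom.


res = 156543.03 * cos(22) / 2^10 = 156543.03 * 0.92718385 / 1024 = 141.74 m/pixel

141.74 m/pixel


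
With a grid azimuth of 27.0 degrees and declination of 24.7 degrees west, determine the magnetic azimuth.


magnetic azimuth = grid azimuth - declination (east +ve)
mag_az = 27.0 - -24.7 = 51.7 degrees

51.7 degrees


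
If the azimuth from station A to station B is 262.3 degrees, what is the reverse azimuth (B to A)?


back azimuth = (262.3 + 180) mod 360 = 82.3 degrees

82.3 degrees


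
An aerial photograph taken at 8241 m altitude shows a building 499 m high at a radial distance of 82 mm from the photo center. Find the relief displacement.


d = h * r / H = 499 * 82 / 8241 = 4.97 mm

4.97 mm


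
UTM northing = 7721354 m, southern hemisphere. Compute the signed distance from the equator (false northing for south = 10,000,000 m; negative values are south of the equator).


For southern: actual = 7721354 - 10000000 = -2278646 m

-2278646 m


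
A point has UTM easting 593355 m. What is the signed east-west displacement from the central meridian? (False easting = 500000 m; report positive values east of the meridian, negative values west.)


displacement = 593355 - 500000 = 93355 m

93355 m


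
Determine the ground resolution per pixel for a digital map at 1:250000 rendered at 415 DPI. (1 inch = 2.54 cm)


pixel_cm = 2.54 / 415 ≈ 0.00612 cm
ground = pixel_cm * 250000 / 100 = 2.54 * 250000 / (415 * 100) = 635000 / 41500 ≈ 15.3 m

15.3 m


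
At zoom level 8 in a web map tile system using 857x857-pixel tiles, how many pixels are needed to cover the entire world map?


tiles per axis = 2^8 = 256
total tiles = 256^2 = 65536
pixels per axis = 256 * 857 = 219392
total pixels = 219392^2 = 48132849664

48132849664 pixels


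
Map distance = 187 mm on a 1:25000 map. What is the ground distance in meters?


ground = 187 mm * 25000 / 1000 = 4675.0 m

4675.0 m


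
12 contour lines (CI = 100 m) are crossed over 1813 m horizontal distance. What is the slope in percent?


elevation change = 12 * 100 = 1200 m
slope = 1200 / 1813 * 100 = 66.2%

66.2%


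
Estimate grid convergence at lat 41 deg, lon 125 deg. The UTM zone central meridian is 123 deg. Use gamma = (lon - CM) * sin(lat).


gamma = (125 - 123) * sin(41) = 2 * 0.656059 = 1.312 degrees

1.312 degrees


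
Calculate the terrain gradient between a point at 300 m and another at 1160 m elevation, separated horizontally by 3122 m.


gradient = (1160 - 300) / 3122 = 860 / 3122 = 0.2755

0.2755


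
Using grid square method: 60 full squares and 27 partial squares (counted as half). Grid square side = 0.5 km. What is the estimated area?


effective squares = 60 + 27 * 0.5 = 73.5
area = 73.5 * 0.25 = 18.375 km^2

18.375 km^2


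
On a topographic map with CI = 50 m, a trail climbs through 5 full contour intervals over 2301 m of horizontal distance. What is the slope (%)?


elevation change = 5 * 50 = 250 m
slope = 250 / 2301 * 100 = 10.9%

10.9%


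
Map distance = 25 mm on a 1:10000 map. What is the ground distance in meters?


ground = 25 mm * 10000 / 1000 = 250.0 m

250.0 m


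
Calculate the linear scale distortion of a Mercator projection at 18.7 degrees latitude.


SF = 1 / cos(18.7) = 1 / 0.94721 = 1.056

1.056


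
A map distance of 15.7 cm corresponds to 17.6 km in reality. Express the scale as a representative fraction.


ground = 17.6 km = 1760000 cm; RF denominator = ground / map = 1760000 / 15.7 ≈ 112102; RF = 1:112102

1:112102


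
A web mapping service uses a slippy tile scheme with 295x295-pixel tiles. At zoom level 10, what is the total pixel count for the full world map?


tiles per axis = 2^10 = 1024
total tiles = 1024^2 = 1048576
pixels per axis = 1024 * 295 = 302080
total pixels = 302080^2 = 91252326400

91252326400 pixels


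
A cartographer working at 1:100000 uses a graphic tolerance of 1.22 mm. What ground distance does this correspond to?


ground = 1.22 mm * 100000 / 1000 = 122.0 m

122.0 m


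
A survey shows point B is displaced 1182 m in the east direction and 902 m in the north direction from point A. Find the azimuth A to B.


az = atan2(1182, 902) = 52.7 deg
adjusted to 0-360: 52.7 degrees

52.7 degrees


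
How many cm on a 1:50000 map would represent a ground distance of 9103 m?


map_cm = 9103 * 100 / 50000 = 18.206 cm ≈ 18.21 cm

18.21 cm


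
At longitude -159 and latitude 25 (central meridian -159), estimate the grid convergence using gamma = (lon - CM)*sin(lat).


gamma = (-159 - -159) * sin(25) = 0 * 0.422618 = 0.0 degrees

0.0 degrees


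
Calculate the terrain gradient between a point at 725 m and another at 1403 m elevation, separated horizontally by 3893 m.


gradient = (1403 - 725) / 3893 = 678 / 3893 = 0.1742

0.1742


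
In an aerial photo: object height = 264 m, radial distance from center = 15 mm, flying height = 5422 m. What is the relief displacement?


d = h * r / H = 264 * 15 / 5422 = 0.73 mm

0.73 mm


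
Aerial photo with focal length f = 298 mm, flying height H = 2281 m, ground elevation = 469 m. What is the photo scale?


scale = f / (H - h) = 298 mm / 1812 m = 298 / 1812000 = 1:6081

1:6081


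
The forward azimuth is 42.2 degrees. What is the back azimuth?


back azimuth = (42.2 + 180) mod 360 = 222.2 degrees

222.2 degrees


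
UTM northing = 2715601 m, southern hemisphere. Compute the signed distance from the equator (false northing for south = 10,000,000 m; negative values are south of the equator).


For southern: actual = 2715601 - 10000000 = -7284399 m

-7284399 m


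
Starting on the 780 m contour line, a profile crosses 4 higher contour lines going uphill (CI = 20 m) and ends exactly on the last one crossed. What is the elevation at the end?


elevation = 780 + 4 * 20 = 860 m

860 m


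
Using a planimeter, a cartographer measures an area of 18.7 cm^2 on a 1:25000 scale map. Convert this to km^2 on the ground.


ground_area = 18.7 * (25000/100)^2 = 1168750.0 m^2 = 1.16875 km^2 ≈ 1.169 km^2

1.169 km^2


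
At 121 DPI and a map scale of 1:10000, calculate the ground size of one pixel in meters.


pixel_cm = 2.54 / 121 ≈ 0.020992 cm
ground = pixel_cm * 10000 / 100 = 2.54 * 10000 / (121 * 100) = 25400 / 12100 ≈ 2.1 m

2.1 m


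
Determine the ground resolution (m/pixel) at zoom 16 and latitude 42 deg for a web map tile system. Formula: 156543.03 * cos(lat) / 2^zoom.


res = 156543.03 * cos(42) / 2^16 = 156543.03 * 0.74314483 / 65536 = 1.78 m/pixel

1.78 m/pixel


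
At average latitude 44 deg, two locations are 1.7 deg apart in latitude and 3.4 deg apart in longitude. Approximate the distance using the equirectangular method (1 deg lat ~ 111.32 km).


dlat_km = 1.7 * 111.32 = 189.244
dlon_km = 3.4 * 111.32 * cos(44) ≈ 272.261
dist = sqrt(189.244^2 + 272.261^2) ≈ 331.6 km

331.6 km


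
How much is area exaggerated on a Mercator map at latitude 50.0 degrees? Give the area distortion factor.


area_distortion = 1/cos^2(50.0) = 2.42

2.42


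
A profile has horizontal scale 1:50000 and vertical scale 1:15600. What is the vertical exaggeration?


VE = horizontal_scale / vertical_scale = 50000 / 15600 ≈ 3.2

3.2x


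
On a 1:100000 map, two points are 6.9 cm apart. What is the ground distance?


ground = 6.9 cm * 100000 / 100 = 6900.0 m = 6.9 km

6.9 km


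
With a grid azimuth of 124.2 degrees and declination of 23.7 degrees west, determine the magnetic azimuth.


magnetic azimuth = grid azimuth - declination (east +ve)
mag_az = 124.2 - -23.7 = 147.9 degrees

147.9 degrees


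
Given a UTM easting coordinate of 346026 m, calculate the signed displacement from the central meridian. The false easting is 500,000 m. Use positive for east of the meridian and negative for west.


displacement = 346026 - 500000 = -153974 m

-153974 m


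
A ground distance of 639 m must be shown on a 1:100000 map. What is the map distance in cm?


map_cm = 639 * 100 / 100000 = 0.639 cm ≈ 0.64 cm

0.64 cm


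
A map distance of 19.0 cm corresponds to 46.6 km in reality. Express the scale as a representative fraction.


ground = 46.6 km = 4660000 cm; RF denominator = ground / map = 4660000 / 19.0 ≈ 245263; RF = 1:245263

1:245263


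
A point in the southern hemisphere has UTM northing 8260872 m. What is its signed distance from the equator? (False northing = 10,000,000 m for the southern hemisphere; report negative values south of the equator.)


For southern: actual = 8260872 - 10000000 = -1739128 m

-1739128 m


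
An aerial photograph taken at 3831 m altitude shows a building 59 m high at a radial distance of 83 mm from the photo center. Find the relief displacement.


d = h * r / H = 59 * 83 / 3831 = 1.28 mm

1.28 mm


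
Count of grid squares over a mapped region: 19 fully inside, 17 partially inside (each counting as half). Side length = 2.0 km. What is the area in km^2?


effective squares = 19 + 17 * 0.5 = 27.5
area = 27.5 * 4.0 = 110.0 km^2

110.0 km^2


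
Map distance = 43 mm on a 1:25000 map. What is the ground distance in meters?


ground = 43 mm * 25000 / 1000 = 1075.0 m

1075.0 m
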